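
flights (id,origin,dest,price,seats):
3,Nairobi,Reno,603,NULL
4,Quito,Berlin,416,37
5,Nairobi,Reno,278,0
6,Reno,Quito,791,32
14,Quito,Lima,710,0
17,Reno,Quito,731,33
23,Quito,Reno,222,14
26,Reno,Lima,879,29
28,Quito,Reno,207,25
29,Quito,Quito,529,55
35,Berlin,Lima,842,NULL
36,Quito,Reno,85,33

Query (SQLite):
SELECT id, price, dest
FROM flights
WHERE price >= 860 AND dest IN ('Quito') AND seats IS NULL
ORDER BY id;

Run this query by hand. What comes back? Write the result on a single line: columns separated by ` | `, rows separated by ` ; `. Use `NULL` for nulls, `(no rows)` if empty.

(no rows)

price >= 860: ids {26}
dest IN ('Quito'): ids {6, 17, 29}
seats IS NULL: ids {3, 35}
Combine with AND.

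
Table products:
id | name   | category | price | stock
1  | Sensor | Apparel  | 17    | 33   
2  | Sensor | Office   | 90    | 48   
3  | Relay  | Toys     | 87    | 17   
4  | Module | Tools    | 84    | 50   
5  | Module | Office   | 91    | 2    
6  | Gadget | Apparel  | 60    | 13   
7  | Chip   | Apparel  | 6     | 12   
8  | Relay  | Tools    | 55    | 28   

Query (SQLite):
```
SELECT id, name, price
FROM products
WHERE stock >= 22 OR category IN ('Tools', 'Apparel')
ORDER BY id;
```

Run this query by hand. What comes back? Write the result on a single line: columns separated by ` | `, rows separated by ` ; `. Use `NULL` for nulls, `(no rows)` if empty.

stock >= 22: ids {1, 2, 4, 8}
category IN ('Tools', 'Apparel'): ids {1, 4, 6, 7, 8}
Combine with OR.

1 | Sensor | 17 ; 2 | Sensor | 90 ; 4 | Module | 84 ; 6 | Gadget | 60 ; 7 | Chip | 6 ; 8 | Relay | 55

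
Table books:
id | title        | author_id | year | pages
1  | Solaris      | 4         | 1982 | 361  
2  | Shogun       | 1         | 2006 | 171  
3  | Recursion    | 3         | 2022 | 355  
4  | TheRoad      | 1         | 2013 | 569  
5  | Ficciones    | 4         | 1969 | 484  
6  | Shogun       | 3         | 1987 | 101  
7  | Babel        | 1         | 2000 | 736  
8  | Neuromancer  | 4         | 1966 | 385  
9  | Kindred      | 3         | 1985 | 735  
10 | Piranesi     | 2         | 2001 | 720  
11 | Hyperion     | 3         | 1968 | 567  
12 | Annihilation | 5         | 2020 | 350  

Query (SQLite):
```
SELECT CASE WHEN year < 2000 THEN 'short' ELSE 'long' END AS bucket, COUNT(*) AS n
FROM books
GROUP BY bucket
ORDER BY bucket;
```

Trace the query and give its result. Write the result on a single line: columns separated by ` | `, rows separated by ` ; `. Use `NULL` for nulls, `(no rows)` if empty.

long | 6 ; short | 6

Bucket rows by year < 2000 → 'short' else 'long'; count each bucket.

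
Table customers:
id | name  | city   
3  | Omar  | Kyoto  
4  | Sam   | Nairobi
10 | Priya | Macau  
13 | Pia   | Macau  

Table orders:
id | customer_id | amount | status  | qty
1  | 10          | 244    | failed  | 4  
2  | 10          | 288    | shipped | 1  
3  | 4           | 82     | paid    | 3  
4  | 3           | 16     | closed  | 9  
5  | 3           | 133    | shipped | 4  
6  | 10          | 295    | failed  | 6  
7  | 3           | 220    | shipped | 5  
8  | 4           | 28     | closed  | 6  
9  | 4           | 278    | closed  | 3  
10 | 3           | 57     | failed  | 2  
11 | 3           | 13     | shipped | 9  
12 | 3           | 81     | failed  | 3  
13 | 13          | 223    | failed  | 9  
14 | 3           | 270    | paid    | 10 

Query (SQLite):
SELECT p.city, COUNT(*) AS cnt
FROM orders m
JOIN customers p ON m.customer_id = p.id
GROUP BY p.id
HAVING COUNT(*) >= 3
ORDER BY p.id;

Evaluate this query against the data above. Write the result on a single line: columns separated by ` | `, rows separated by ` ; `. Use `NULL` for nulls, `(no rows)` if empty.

Kyoto | 7 ; Nairobi | 3 ; Macau | 3

Join each orders row to its customers via customer_id.
Group joined rows by customers.id; compute COUNT(*) per group.
HAVING: keep groups with count ≥ 3.
  3: ids {4, 5, 7, 10, 11, 12, 14} → COUNT(*)=7
  4: ids {3, 8, 9} → COUNT(*)=3
  10: ids {1, 2, 6} → COUNT(*)=3
  13: ids {13} → COUNT(*)=1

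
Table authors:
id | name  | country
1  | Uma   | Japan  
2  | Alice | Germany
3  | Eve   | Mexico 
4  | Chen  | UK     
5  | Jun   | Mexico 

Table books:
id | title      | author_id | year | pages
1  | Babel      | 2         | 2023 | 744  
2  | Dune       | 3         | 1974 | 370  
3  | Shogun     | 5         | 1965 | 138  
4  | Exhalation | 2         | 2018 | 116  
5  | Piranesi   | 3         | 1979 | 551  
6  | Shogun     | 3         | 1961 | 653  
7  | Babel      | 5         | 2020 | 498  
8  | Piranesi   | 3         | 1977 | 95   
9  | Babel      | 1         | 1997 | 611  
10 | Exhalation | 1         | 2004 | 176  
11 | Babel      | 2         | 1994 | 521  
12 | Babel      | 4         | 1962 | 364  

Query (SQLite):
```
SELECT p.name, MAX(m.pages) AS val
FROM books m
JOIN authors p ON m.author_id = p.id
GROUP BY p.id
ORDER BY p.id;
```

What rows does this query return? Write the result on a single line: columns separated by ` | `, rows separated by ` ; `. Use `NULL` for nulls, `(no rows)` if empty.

Join each books row to its authors via author_id.
Group joined rows by authors.id; compute MAX(m.pages) per group.
  1: ids {9, 10} → MAX(m.pages)=611
  2: ids {1, 4, 11} → MAX(m.pages)=744
  3: ids {2, 5, 6, 8} → MAX(m.pages)=653
  4: ids {12} → MAX(m.pages)=364
  5: ids {3, 7} → MAX(m.pages)=498

Uma | 611 ; Alice | 744 ; Eve | 653 ; Chen | 364 ; Jun | 498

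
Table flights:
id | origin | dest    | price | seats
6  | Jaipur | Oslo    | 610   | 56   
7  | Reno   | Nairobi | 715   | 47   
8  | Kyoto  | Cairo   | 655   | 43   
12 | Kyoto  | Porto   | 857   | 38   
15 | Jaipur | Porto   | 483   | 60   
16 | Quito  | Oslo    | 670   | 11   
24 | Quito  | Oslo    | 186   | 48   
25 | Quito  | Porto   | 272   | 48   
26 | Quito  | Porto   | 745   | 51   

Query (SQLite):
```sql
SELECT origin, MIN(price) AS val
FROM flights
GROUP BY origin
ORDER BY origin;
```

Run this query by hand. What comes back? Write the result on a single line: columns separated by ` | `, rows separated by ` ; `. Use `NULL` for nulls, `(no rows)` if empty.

Partition flights by origin; compute MIN(price) within each group.
  Jaipur: ids {6, 15} → MIN(price)=483
  Kyoto: ids {8, 12} → MIN(price)=655
  Quito: ids {16, 24, 25, 26} → MIN(price)=186
  Reno: ids {7} → MIN(price)=715

Jaipur | 483 ; Kyoto | 655 ; Quito | 186 ; Reno | 715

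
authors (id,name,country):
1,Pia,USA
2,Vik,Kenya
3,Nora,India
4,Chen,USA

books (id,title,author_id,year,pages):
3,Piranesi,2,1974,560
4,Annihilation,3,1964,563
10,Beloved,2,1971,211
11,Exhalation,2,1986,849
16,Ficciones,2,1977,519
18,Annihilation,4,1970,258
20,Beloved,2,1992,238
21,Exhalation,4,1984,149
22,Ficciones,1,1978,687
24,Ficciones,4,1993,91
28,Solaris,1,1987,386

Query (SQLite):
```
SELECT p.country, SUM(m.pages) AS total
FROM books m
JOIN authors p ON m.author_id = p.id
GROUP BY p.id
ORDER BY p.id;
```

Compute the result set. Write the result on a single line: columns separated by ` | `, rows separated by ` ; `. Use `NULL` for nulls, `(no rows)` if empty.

Join each books row to its authors via author_id.
Group joined rows by authors.id; compute SUM(m.pages) per group.
  1: ids {22, 28} → SUM(m.pages)=1073
  2: ids {3, 10, 11, 16, 20} → SUM(m.pages)=2377
  3: ids {4} → SUM(m.pages)=563
  4: ids {18, 21, 24} → SUM(m.pages)=498

USA | 1073 ; Kenya | 2377 ; India | 563 ; USA | 498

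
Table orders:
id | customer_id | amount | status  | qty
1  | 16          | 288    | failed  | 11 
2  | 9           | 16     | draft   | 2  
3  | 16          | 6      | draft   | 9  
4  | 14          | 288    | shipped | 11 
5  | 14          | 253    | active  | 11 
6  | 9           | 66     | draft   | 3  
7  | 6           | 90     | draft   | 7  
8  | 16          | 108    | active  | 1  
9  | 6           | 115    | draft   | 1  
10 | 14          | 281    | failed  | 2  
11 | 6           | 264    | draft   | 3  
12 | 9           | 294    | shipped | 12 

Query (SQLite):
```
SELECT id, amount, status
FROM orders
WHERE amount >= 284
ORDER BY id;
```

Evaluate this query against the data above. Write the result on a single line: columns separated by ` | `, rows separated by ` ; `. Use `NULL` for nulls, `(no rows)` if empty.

1 | 288 | failed ; 4 | 288 | shipped ; 12 | 294 | shipped

amount >= 284: ids {1, 4, 12}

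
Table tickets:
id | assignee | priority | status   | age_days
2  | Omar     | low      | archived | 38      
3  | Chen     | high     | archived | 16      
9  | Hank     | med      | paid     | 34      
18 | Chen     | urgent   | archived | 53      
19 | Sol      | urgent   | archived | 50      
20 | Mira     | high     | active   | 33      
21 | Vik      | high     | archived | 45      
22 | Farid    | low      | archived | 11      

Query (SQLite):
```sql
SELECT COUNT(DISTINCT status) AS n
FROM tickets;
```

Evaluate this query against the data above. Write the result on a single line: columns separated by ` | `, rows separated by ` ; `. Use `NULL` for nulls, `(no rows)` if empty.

3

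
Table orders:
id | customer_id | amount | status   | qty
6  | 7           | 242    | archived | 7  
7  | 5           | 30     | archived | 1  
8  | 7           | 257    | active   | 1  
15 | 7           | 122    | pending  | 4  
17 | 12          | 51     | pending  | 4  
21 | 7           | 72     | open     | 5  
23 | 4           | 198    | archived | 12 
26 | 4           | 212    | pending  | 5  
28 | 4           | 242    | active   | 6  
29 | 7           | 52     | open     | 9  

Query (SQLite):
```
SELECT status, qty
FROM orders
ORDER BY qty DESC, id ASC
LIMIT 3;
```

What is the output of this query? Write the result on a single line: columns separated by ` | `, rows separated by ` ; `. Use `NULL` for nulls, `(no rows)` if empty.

Sort by qty desc, tiebreak id asc: (12, id=23), (9, id=29), (7, id=6), (6, id=28), (5, id=21), (5, id=26) …. Take first 3.

archived | 12 ; open | 9 ; archived | 7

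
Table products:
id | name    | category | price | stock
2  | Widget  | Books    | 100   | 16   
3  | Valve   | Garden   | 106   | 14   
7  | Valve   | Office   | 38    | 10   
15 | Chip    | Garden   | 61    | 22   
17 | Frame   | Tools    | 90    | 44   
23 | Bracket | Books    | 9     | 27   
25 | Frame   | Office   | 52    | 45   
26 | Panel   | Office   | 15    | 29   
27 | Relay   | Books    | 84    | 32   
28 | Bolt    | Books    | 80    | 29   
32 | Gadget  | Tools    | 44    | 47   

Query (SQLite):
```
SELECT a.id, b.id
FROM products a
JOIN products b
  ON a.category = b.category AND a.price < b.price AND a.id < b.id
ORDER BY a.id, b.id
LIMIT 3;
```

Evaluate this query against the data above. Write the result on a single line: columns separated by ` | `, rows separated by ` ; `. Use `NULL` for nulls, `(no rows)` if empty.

7 | 25 ; 23 | 27 ; 23 | 28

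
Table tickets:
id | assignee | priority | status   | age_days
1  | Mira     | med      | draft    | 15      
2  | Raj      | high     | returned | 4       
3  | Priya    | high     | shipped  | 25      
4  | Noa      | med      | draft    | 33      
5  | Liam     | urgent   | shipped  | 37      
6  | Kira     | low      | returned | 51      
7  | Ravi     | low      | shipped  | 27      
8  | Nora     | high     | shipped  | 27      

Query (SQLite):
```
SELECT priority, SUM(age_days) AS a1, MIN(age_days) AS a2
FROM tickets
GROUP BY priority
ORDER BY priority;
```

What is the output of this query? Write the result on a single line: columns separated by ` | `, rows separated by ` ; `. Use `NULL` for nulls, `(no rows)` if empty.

high | 56 | 4 ; low | 78 | 27 ; med | 48 | 15 ; urgent | 37 | 37

Group tickets by priority.
Per group compute: SUM(age_days), MIN(age_days).
  high: ids {2, 3, 8} → SUM(age_days)=56, MIN(age_days)=4
  low: ids {6, 7} → SUM(age_days)=78, MIN(age_days)=27
  med: ids {1, 4} → SUM(age_days)=48, MIN(age_days)=15
  urgent: ids {5} → SUM(age_days)=37, MIN(age_days)=37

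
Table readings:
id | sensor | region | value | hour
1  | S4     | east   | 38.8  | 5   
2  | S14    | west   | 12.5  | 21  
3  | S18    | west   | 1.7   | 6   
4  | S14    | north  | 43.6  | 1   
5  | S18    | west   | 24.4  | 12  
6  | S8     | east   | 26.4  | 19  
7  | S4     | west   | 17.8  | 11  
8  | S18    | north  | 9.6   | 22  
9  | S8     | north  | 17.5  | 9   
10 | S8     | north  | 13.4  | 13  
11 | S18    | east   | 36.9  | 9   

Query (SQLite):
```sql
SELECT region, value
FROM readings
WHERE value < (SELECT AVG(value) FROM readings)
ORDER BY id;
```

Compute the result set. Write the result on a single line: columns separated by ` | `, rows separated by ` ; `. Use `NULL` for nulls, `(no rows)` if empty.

west | 12.5 ; west | 1.7 ; west | 17.8 ; north | 9.6 ; north | 17.5 ; north | 13.4

Scalar subquery: AVG(value) over all readings rows = 22.054545 (≈; comparison uses full precision).
Keep rows where value < that value.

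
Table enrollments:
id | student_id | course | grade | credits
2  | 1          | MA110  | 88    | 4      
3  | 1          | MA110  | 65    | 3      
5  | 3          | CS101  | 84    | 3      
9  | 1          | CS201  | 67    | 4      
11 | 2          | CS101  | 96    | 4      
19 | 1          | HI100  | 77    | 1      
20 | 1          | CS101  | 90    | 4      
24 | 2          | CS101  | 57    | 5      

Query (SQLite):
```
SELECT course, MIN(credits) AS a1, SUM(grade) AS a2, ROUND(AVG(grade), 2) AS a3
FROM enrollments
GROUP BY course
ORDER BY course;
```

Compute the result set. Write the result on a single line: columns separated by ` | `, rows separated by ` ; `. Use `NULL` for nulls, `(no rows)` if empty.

Group enrollments by course.
Per group compute: MIN(credits), SUM(grade), ROUND(AVG(grade), 2).
  CS101: ids {5, 11, 20, 24} → MIN(credits)=3, SUM(grade)=327, ROUND(AVG(grade), 2)=81.75
  CS201: ids {9} → MIN(credits)=4, SUM(grade)=67, ROUND(AVG(grade), 2)=67
  HI100: ids {19} → MIN(credits)=1, SUM(grade)=77, ROUND(AVG(grade), 2)=77
  MA110: ids {2, 3} → MIN(credits)=3, SUM(grade)=153, ROUND(AVG(grade), 2)=76.5

CS101 | 3 | 327 | 81.75 ; CS201 | 4 | 67 | 67 ; HI100 | 1 | 77 | 77 ; MA110 | 3 | 153 | 76.5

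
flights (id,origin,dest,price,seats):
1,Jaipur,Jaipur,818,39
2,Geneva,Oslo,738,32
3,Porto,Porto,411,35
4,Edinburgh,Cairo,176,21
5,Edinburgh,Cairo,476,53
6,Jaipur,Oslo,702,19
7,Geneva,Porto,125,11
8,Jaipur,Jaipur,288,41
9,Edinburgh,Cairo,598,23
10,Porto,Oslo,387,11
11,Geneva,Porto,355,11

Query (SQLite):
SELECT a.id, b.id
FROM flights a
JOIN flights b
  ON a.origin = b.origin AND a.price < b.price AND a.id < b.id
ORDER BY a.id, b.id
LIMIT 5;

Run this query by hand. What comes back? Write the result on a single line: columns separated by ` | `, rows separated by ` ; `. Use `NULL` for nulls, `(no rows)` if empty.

Pairs (a,b) with same origin, a.price < b.price, a.id < b.id.
origin groups: Edinburgh:{4,5,9} Geneva:{2,7,11} Jaipur:{1,6,8} Porto:{3,10}
Ordered by (a.id, b.id); first 5.

4 | 5 ; 4 | 9 ; 5 | 9 ; 7 | 11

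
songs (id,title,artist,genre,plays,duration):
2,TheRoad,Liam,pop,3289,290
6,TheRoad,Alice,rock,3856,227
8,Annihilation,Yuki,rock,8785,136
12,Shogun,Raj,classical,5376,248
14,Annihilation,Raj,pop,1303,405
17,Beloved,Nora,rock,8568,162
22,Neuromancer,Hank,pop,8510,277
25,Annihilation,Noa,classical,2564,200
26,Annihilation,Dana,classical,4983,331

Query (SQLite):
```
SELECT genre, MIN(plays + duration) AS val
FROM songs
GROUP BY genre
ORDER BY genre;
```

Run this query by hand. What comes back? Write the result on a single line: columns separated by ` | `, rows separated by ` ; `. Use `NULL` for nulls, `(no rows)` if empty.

For each row compute plays + duration.
Group by genre; take MIN of the expression per group.
  classical: ids {12, 25, 26} → MIN(plays + duration)=2764
  pop: ids {2, 14, 22} → MIN(plays + duration)=1708
  rock: ids {6, 8, 17} → MIN(plays + duration)=4083

classical | 2764 ; pop | 1708 ; rock | 4083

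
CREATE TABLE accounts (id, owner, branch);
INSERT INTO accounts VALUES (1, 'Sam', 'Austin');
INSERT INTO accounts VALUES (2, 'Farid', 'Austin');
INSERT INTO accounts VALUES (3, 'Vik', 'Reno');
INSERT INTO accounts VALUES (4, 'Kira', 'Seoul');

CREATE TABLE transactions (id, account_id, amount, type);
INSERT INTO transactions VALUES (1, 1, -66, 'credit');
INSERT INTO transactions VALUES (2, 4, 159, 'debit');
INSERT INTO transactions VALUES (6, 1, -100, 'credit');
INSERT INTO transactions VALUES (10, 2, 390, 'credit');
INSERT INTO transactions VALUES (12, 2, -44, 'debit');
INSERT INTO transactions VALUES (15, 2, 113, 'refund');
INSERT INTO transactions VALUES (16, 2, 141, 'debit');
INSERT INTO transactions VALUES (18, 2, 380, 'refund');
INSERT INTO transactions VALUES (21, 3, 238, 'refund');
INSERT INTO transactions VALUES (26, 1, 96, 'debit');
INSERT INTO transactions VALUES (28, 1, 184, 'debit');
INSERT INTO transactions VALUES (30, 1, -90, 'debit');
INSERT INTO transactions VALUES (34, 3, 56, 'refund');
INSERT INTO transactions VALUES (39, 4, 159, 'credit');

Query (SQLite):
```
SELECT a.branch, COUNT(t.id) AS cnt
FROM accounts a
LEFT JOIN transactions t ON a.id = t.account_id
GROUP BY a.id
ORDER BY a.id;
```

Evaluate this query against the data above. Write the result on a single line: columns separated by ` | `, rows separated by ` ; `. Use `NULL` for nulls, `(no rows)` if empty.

Austin | 5 ; Austin | 5 ; Reno | 2 ; Seoul | 2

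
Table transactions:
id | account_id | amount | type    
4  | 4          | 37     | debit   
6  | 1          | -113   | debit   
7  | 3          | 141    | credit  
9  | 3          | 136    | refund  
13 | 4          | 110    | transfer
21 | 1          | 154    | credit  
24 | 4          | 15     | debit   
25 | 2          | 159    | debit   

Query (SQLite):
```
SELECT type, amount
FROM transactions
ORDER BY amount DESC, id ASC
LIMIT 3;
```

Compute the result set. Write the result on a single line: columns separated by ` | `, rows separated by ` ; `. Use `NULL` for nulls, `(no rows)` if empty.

Sort by amount desc, tiebreak id asc: (159, id=25), (154, id=21), (141, id=7), (136, id=9), (110, id=13), (37, id=4) …. Take first 3.

debit | 159 ; credit | 154 ; credit | 141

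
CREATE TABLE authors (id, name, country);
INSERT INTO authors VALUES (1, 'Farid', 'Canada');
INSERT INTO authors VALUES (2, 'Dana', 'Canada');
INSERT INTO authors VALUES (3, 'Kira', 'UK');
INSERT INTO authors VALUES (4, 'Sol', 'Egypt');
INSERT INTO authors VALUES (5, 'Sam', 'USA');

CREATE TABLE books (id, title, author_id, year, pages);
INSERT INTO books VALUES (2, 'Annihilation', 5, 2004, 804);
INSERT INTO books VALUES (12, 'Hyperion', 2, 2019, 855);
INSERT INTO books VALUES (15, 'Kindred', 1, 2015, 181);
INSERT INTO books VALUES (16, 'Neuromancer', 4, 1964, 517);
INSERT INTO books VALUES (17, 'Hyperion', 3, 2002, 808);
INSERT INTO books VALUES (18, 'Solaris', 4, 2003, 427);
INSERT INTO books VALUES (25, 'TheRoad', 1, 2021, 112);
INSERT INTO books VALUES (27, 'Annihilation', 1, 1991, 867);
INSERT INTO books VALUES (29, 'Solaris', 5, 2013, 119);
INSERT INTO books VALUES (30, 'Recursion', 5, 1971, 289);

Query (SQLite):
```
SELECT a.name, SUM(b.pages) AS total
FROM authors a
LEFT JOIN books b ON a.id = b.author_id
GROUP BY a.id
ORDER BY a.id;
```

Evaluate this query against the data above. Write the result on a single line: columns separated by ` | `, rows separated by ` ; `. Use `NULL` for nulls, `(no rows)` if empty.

Farid | 1160 ; Dana | 855 ; Kira | 808 ; Sol | 944 ; Sam | 1212

LEFT JOIN keeps every authors row; unmatched ones get NULL for books columns.
Group by authors.id and compute SUM(b.pages). SUM over an all-NULL group is NULL.
  1: ids {15, 25, 27} → SUM(b.pages)=1160
  2: ids {12} → SUM(b.pages)=855
  3: ids {17} → SUM(b.pages)=808
  4: ids {16, 18} → SUM(b.pages)=944
  5: ids {2, 29, 30} → SUM(b.pages)=1212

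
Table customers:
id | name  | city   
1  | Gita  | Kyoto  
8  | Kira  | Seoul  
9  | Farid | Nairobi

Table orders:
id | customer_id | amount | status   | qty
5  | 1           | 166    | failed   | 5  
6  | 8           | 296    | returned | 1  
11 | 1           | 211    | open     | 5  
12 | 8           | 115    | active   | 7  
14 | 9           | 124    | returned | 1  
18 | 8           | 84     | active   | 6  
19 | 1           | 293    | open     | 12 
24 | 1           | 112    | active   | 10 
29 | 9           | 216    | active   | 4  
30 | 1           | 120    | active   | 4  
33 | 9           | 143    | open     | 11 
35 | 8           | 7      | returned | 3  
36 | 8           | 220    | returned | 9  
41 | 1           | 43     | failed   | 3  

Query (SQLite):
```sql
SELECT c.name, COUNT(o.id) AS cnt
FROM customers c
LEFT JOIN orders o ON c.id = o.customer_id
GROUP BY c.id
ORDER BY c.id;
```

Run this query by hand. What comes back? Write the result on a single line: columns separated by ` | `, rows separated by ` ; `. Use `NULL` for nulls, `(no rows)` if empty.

Gita | 6 ; Kira | 5 ; Farid | 3

LEFT JOIN keeps every customers row; unmatched ones get NULL for orders columns.
Group by customers.id and compute COUNT(o.id). COUNT(col) of an all-NULL group is 0.
  1: ids {5, 11, 19, 24, 30, 41} → COUNT(o.id)=6
  8: ids {6, 12, 18, 35, 36} → COUNT(o.id)=5
  9: ids {14, 29, 33} → COUNT(o.id)=3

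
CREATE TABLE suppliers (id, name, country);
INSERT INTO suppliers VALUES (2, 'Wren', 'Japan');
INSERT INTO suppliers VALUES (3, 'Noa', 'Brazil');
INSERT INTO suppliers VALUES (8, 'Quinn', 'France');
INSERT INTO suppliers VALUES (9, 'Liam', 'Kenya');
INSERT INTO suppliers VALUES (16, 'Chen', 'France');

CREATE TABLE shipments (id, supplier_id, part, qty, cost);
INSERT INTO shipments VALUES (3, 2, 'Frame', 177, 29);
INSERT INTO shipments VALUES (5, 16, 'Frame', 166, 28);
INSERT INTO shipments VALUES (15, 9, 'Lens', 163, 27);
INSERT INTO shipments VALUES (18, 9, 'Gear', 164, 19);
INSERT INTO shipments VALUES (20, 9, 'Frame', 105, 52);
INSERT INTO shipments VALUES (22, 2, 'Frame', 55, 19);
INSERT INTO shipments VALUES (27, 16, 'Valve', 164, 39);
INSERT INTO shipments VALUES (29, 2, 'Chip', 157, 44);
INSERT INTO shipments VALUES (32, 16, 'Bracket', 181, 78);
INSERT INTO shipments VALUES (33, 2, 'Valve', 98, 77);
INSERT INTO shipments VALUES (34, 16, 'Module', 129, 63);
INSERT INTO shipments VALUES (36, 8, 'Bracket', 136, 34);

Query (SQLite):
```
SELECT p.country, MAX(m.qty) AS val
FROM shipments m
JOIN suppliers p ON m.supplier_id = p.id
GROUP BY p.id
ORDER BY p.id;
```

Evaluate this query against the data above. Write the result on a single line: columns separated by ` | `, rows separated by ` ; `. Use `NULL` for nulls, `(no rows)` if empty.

Japan | 177 ; France | 136 ; Kenya | 164 ; France | 181

Join each shipments row to its suppliers via supplier_id.
Group joined rows by suppliers.id; compute MAX(m.qty) per group.
  2: ids {3, 22, 29, 33} → MAX(m.qty)=177
  8: ids {36} → MAX(m.qty)=136
  9: ids {15, 18, 20} → MAX(m.qty)=164
  16: ids {5, 27, 32, 34} → MAX(m.qty)=181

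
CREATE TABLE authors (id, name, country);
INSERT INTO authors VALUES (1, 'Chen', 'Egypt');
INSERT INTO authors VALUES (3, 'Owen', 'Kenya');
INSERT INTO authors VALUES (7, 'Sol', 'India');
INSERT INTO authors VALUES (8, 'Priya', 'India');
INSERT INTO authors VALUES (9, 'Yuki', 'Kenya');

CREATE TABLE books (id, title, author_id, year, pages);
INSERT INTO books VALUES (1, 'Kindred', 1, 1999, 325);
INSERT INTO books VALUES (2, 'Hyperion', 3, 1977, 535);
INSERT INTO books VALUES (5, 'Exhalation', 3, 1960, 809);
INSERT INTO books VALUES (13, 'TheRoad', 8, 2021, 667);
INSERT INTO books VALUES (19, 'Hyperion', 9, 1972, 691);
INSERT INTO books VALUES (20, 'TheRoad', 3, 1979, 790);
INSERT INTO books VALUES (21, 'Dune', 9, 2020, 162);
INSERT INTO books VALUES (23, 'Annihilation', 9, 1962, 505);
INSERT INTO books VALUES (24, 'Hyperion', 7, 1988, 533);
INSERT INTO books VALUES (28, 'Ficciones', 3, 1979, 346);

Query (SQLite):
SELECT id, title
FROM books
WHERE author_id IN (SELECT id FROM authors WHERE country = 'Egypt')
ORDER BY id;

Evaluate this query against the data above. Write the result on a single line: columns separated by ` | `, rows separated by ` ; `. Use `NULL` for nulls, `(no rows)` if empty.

1 | Kindred

Inner query: authors.id where country = 'Egypt'.
Outer: keep books rows whose author_id is in that set.
Inner query → {1}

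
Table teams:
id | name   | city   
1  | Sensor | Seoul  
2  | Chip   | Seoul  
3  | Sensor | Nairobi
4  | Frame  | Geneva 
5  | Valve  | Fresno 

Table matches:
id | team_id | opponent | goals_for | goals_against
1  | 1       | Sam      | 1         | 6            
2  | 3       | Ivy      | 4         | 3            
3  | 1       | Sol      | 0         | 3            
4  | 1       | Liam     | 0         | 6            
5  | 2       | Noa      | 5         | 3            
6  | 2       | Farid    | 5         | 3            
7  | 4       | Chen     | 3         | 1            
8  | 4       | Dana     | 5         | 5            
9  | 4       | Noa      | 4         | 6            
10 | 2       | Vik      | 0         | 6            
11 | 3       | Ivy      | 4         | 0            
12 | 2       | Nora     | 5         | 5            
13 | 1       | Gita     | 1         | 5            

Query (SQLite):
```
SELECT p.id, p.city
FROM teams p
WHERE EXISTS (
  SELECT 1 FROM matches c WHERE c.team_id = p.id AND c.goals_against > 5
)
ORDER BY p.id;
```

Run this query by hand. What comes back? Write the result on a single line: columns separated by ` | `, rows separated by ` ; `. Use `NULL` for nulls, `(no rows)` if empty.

1 | Seoul ; 2 | Seoul ; 4 | Geneva

For each teams row, check whether any matches with matching team_id has goals_against > 5.
Keep rows where that is true.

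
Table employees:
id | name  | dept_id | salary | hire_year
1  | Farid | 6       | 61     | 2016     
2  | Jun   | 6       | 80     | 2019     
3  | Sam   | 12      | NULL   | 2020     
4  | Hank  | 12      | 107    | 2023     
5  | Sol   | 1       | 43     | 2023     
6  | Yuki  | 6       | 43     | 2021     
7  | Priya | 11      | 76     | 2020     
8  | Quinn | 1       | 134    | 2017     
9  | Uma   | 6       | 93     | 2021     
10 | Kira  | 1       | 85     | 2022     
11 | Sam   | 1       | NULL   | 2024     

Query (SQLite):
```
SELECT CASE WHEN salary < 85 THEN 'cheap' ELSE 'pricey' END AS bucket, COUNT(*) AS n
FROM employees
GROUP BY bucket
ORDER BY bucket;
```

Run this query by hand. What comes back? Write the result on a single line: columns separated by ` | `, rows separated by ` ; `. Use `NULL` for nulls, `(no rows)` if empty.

cheap | 5 ; pricey | 6

Bucket rows by salary < 85 → 'cheap' else 'pricey'; count each bucket.
NULL < 85 is unknown, so NULL salary falls into ELSE → 'pricey'.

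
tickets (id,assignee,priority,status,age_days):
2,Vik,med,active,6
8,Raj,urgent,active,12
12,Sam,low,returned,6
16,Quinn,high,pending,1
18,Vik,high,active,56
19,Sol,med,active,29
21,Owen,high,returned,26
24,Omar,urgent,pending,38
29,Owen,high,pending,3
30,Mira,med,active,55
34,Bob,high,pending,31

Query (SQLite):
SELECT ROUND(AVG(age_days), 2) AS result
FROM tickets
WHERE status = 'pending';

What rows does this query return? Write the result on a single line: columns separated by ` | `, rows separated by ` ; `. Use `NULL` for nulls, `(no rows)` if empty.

Rows where status='pending' → age_days values: [1, 38, 3, 31].
AVG = 73 / 4 (rounded to 2 dp).

18.25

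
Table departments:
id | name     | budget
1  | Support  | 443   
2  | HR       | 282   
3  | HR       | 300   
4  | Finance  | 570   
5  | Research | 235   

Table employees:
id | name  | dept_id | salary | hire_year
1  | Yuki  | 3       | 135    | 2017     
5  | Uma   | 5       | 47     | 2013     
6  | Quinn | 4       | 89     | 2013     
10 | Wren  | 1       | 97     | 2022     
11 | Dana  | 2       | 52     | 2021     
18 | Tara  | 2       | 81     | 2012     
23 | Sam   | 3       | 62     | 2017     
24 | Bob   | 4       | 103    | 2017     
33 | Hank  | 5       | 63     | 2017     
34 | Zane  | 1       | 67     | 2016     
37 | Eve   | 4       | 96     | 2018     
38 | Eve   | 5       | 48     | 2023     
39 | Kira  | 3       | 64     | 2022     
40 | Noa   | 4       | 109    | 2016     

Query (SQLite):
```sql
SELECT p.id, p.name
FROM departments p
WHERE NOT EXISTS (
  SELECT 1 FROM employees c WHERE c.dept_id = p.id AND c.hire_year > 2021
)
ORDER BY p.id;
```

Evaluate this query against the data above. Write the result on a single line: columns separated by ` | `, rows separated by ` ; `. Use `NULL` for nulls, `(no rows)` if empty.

For each departments row, check whether any employees with matching dept_id has hire_year > 2021.
Keep rows where that is false.

2 | HR ; 4 | Finance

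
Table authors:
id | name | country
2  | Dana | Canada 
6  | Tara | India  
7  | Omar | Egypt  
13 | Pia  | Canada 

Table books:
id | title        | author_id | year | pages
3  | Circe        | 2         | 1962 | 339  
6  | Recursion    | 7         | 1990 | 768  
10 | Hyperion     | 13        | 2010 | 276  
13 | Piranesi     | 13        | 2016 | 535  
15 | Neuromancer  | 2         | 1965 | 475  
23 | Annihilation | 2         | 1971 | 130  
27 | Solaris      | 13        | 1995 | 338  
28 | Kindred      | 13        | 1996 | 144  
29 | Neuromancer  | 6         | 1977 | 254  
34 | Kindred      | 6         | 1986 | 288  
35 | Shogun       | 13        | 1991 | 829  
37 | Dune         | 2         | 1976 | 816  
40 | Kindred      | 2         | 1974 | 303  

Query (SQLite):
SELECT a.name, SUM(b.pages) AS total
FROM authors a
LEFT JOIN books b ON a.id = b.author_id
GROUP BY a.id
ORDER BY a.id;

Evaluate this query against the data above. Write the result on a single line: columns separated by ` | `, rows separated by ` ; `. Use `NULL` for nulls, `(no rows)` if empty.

Dana | 2063 ; Tara | 542 ; Omar | 768 ; Pia | 2122

LEFT JOIN keeps every authors row; unmatched ones get NULL for books columns.
Group by authors.id and compute SUM(b.pages). SUM over an all-NULL group is NULL.
  2: ids {3, 15, 23, 37, 40} → SUM(b.pages)=2063
  6: ids {29, 34} → SUM(b.pages)=542
  7: ids {6} → SUM(b.pages)=768
  13: ids {10, 13, 27, 28, 35} → SUM(b.pages)=2122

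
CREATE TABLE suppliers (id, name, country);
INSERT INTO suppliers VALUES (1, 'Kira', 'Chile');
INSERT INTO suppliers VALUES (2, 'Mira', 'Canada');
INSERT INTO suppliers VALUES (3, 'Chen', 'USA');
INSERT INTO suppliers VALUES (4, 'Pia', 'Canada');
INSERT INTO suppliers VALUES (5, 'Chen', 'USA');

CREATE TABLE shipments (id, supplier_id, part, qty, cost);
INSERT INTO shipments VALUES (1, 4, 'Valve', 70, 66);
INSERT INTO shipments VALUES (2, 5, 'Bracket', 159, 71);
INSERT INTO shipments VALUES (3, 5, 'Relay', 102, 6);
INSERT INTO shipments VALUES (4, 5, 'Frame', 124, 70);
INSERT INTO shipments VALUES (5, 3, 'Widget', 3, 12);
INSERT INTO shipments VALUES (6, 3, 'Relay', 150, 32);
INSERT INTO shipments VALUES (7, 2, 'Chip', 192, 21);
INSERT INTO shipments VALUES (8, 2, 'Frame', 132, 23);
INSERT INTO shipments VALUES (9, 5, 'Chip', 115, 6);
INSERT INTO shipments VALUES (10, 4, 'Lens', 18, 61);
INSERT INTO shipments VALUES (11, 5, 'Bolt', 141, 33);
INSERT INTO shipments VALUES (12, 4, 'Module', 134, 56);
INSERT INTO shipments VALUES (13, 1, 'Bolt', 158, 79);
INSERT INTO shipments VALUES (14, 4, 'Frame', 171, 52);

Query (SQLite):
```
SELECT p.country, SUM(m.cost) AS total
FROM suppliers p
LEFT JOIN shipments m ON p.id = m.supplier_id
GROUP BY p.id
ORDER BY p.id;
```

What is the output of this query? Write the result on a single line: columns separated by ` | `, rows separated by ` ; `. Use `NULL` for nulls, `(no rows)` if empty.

Chile | 79 ; Canada | 44 ; USA | 44 ; Canada | 235 ; USA | 186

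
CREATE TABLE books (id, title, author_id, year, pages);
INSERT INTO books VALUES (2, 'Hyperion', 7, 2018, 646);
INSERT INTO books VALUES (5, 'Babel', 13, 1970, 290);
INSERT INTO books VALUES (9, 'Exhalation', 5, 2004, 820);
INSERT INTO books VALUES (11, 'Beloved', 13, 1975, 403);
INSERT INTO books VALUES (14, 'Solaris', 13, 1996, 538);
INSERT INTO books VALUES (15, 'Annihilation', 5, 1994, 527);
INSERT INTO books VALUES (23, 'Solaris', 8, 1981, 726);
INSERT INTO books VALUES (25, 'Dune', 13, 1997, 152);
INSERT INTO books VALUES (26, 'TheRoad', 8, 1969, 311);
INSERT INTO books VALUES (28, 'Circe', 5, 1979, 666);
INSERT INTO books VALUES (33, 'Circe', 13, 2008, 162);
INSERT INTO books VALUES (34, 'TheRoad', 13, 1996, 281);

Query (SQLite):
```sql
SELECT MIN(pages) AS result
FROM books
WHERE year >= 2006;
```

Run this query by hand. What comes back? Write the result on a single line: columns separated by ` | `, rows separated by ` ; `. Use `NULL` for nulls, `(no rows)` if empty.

162

Rows where year >= 2006 → pages values: [646, 162].
MIN of non-NULL values = 162.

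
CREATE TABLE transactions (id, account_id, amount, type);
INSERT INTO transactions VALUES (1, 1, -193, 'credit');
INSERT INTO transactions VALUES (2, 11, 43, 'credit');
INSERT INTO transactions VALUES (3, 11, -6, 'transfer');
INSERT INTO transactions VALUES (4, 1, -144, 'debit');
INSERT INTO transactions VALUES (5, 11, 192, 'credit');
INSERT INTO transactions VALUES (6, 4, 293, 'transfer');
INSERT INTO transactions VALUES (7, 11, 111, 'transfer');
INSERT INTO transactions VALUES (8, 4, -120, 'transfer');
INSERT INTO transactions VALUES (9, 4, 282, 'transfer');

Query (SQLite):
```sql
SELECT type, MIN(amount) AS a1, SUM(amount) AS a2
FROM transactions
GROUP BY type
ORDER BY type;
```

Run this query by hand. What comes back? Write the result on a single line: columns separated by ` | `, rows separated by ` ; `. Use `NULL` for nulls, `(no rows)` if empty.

Group transactions by type.
Per group compute: MIN(amount), SUM(amount).
  credit: ids {1, 2, 5} → MIN(amount)=-193, SUM(amount)=42
  debit: ids {4} → MIN(amount)=-144, SUM(amount)=-144
  transfer: ids {3, 6, 7, 8, 9} → MIN(amount)=-120, SUM(amount)=560

credit | -193 | 42 ; debit | -144 | -144 ; transfer | -120 | 560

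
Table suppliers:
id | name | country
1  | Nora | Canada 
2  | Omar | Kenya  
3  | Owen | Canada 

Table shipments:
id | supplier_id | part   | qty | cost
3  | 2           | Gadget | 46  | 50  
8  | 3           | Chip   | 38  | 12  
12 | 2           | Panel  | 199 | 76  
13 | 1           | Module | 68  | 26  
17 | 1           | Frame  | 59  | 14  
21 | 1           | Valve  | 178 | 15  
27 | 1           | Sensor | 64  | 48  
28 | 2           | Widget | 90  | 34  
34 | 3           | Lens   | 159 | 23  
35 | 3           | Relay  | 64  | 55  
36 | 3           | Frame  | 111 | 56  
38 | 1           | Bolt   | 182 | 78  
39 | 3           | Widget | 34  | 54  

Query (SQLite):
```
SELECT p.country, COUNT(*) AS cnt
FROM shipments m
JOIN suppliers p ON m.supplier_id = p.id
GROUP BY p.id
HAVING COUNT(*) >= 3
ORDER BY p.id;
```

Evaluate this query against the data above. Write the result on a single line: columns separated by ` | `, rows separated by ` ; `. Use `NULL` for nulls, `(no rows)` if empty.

Join each shipments row to its suppliers via supplier_id.
Group joined rows by suppliers.id; compute COUNT(*) per group.
HAVING: keep groups with count ≥ 3.
  1: ids {13, 17, 21, 27, 38} → COUNT(*)=5
  2: ids {3, 12, 28} → COUNT(*)=3
  3: ids {8, 34, 35, 36, 39} → COUNT(*)=5

Canada | 5 ; Kenya | 3 ; Canada | 5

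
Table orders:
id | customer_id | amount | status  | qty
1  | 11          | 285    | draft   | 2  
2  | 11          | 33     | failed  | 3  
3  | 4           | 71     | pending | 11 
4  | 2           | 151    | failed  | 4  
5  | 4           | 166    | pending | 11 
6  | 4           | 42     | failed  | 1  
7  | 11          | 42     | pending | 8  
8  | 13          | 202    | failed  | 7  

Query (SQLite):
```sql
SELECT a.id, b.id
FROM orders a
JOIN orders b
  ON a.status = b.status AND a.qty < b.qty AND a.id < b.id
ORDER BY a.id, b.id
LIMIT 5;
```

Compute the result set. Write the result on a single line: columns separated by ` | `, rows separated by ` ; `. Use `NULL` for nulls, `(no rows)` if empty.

Pairs (a,b) with same status, a.qty < b.qty, a.id < b.id.
status groups: draft:{1} failed:{2,4,6,8} pending:{3,5,7}
Ordered by (a.id, b.id); first 5.

2 | 4 ; 2 | 8 ; 4 | 8 ; 6 | 8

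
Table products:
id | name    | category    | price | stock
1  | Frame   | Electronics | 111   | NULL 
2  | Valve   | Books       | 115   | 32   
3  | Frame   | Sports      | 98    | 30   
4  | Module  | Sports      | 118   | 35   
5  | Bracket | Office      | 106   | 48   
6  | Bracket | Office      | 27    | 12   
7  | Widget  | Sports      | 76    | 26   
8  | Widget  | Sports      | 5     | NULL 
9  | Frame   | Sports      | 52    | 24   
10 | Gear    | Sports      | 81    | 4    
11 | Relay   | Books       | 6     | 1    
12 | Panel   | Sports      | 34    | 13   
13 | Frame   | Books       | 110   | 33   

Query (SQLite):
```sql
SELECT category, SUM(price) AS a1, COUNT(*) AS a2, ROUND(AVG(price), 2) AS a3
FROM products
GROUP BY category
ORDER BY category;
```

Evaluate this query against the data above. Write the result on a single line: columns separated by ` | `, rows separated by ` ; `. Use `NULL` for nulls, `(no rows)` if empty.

Books | 231 | 3 | 77 ; Electronics | 111 | 1 | 111 ; Office | 133 | 2 | 66.5 ; Sports | 464 | 7 | 66.29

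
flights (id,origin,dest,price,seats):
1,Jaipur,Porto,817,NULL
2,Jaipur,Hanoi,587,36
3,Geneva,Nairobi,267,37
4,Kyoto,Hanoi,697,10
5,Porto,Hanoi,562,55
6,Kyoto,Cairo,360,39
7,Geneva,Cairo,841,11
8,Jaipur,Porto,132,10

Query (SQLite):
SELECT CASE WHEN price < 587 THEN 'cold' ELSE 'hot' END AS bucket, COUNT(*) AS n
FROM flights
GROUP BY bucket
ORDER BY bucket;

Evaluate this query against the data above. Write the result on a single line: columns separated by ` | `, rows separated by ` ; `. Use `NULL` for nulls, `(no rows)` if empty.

cold | 4 ; hot | 4

Bucket rows by price < 587 → 'cold' else 'hot'; count each bucket.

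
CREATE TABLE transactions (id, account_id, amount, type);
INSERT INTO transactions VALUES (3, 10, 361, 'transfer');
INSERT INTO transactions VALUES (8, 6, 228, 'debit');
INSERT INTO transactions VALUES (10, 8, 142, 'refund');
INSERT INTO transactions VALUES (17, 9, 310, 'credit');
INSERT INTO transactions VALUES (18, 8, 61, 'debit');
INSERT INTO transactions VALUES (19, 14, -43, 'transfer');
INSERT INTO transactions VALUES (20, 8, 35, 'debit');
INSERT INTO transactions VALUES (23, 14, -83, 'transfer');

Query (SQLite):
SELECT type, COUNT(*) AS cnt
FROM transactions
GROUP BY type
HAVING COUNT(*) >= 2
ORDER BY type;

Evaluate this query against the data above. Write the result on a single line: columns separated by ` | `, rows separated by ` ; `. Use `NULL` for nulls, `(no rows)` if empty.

debit | 3 ; transfer | 3

Partition transactions by type; compute COUNT(*) within each group.
HAVING: keep groups with count ≥ 2.
  credit: ids {17} → COUNT(*)=1
  debit: ids {8, 18, 20} → COUNT(*)=3
  refund: ids {10} → COUNT(*)=1
  transfer: ids {3, 19, 23} → COUNT(*)=3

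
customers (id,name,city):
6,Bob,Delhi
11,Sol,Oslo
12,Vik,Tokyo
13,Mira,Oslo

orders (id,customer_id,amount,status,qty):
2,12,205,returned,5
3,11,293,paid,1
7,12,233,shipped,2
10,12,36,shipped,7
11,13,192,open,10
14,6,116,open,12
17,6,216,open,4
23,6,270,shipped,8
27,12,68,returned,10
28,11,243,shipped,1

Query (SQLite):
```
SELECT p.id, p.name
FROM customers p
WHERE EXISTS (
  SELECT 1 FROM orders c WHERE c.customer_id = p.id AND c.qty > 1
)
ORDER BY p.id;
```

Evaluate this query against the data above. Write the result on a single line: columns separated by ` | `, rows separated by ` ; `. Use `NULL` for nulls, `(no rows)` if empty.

For each customers row, check whether any orders with matching customer_id has qty > 1.
Keep rows where that is true.

6 | Bob ; 12 | Vik ; 13 | Mira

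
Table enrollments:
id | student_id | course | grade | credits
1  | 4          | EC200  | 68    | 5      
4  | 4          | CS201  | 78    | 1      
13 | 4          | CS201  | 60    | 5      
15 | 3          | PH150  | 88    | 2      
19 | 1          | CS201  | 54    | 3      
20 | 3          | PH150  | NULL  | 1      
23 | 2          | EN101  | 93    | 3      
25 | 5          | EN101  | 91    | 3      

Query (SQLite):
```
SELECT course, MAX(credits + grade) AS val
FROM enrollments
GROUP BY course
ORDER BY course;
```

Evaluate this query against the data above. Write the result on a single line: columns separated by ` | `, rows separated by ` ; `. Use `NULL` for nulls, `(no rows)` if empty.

CS201 | 79 ; EC200 | 73 ; EN101 | 96 ; PH150 | 90

For each row compute credits + grade.
Group by course; take MAX of the expression per group.
  CS201: ids {4, 13, 19} → MAX(credits + grade)=79
  EC200: ids {1} → MAX(credits + grade)=73
  EN101: ids {23, 25} → MAX(credits + grade)=96
  PH150: ids {15, 20} → MAX(credits + grade)=90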